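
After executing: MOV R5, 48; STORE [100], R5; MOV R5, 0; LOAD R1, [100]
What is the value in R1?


Register and memory trace:
  MOV R5, 48  → R5 = 48
  STORE [100], R5  → mem[100] = 48
  MOV R5, 0  → R5 = 0
  LOAD R1, [100]  → R1 = mem[100] = 48
Final: R1 = 48

48


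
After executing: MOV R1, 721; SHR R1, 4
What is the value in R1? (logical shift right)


Register state trace:
  MOV R1, 721  → R1 = 721
  SHR R1, 4  → R1 = 721 >> 4 = 721 // 2^4 = 45
Final: R1 = 45

45


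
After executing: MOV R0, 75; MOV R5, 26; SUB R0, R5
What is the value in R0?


Register state trace:
  MOV R0, 75  → R0 = 75
  MOV R5, 26  → R5 = 26
  SUB R0, R5  → R0 = 75 - 26 = 49
Final: R0 = 49

49


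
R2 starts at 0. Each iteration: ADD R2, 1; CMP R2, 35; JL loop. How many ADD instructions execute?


Loop trace (R2 starts at 0, target 35, step 1):
  ADD #1: R2 = 0 + 1 = 1  → 1 < 35, loop
  ADD #2: R2 = 1 + 1 = 2  → 2 < 35, loop
  ADD #3: R2 = 2 + 1 = 3  → 3 < 35, loop
  ADD #4: R2 = 3 + 1 = 4  → 4 < 35, loop
  ADD #5: R2 = 4 + 1 = 5  → 5 < 35, loop
  ADD #6: R2 = 5 + 1 = 6  → 6 < 35, loop
  ADD #7: R2 = 6 + 1 = 7  → 7 < 35, loop
  ADD #8: R2 = 7 + 1 = 8  → 8 < 35, loop
  ADD #9: R2 = 8 + 1 = 9  → 9 < 35, loop
  ADD #10: R2 = 9 + 1 = 10  → 10 < 35, loop
  ADD #11: R2 = 10 + 1 = 11  → 11 < 35, loop
  ADD #12: R2 = 11 + 1 = 12  → 12 < 35, loop
  ADD #13: R2 = 12 + 1 = 13  → 13 < 35, loop
  ADD #14: R2 = 13 + 1 = 14  → 14 < 35, loop
  ADD #15: R2 = 14 + 1 = 15  → 15 < 35, loop
  ADD #16: R2 = 15 + 1 = 16  → 16 < 35, loop
  ADD #17: R2 = 16 + 1 = 17  → 17 < 35, loop
  ADD #18: R2 = 17 + 1 = 18  → 18 < 35, loop
  ADD #19: R2 = 18 + 1 = 19  → 19 < 35, loop
  ADD #20: R2 = 19 + 1 = 20  → 20 < 35, loop
  ADD #21: R2 = 20 + 1 = 21  → 21 < 35, loop
  ADD #22: R2 = 21 + 1 = 22  → 22 < 35, loop
  ADD #23: R2 = 22 + 1 = 23  → 23 < 35, loop
  ADD #24: R2 = 23 + 1 = 24  → 24 < 35, loop
  ADD #25: R2 = 24 + 1 = 25  → 25 < 35, loop
  ADD #26: R2 = 25 + 1 = 26  → 26 < 35, loop
  ADD #27: R2 = 26 + 1 = 27  → 27 < 35, loop
  ADD #28: R2 = 27 + 1 = 28  → 28 < 35, loop
  ADD #29: R2 = 28 + 1 = 29  → 29 < 35, loop
  ADD #30: R2 = 29 + 1 = 30  → 30 < 35, loop
  ADD #31: R2 = 30 + 1 = 31  → 31 < 35, loop
  ADD #32: R2 = 31 + 1 = 32  → 32 < 35, loop
  ADD #33: R2 = 32 + 1 = 33  → 33 < 35, loop
  ADD #34: R2 = 33 + 1 = 34  → 34 < 35, loop
  ADD #35: R2 = 34 + 1 = 35  → 35 >= 35, exit
Total ADD instructions: 35

35


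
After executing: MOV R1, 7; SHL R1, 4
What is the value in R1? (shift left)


Register state trace:
  MOV R1, 7  → R1 = 7
  SHL R1, 4  → R1 = 7 << 4 = 7 * 2^4 = 112
Final: R1 = 112

112


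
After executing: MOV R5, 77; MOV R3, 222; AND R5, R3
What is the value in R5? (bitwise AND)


Register state trace:
  MOV R5, 77  → R5 = 77 (0b01001101)
  MOV R3, 222  → R3 = 222 (0b11011110)
  AND R5, R3  → R5 = 77 AND 222 = 76 (0b01001100)
Final: R5 = 76

76


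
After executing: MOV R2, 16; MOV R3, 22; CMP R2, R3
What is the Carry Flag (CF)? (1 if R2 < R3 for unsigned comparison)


Register state trace:
  MOV R2, 16  → R2 = 16
  MOV R3, 22  → R3 = 22
  CMP R2, R3  → unsigned 16 - 22: borrow occurs
  16 < 22, so CF = 1
CF = 1

1


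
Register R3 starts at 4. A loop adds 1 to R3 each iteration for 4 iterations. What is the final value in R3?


Starting value: R3 = 4
  Iter 1: R3 = 4 + 1 = 5
  Iter 2: R3 = 5 + 1 = 6
  Iter 3: R3 = 6 + 1 = 7
  Iter 4: R3 = 7 + 1 = 8
Final: R3 = 8

8


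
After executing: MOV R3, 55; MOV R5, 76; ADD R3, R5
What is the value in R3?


Register state trace:
  MOV R3, 55  → R3 = 55
  MOV R5, 76  → R5 = 76
  ADD R3, R5  → R3 = 55 + 76 = 131
Final: R3 = 131

131


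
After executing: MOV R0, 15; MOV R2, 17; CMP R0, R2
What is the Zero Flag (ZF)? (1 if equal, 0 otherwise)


Register state trace:
  MOV R0, 15  → R0 = 15
  MOV R2, 17  → R2 = 17
  CMP R0, R2  → computes 15 - 17 = -2
  Result is nonzero, so values are not equal
ZF = 0

0


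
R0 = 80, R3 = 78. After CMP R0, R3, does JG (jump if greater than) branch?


Trace:
  R0 = 80, R3 = 78
  CMP R0, R3  → compares 80 vs 78
  JG checks: is 80 greater than 78?
  80 > 78, so condition is true
Branch taken: Yes

Yes


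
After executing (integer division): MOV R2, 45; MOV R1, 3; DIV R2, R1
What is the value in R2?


Register state trace:
  MOV R2, 45  → R2 = 45
  MOV R1, 3  → R1 = 3
  DIV R2, R1  → R2 = 45 // 3 = 15
Final: R2 = 15

15


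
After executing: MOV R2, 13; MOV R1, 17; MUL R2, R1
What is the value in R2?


Register state trace:
  MOV R2, 13  → R2 = 13
  MOV R1, 17  → R1 = 17
  MUL R2, R1  → R2 = 13 * 17 = 221
Final: R2 = 221

221


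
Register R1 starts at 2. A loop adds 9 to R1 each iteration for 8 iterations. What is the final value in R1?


Starting value: R1 = 2
  Iter 1: R1 = 2 + 9 = 11
  Iter 2: R1 = 11 + 9 = 20
  Iter 3: R1 = 20 + 9 = 29
  Iter 4: R1 = 29 + 9 = 38
  Iter 5: R1 = 38 + 9 = 47
  Iter 6: R1 = 47 + 9 = 56
  Iter 7: R1 = 56 + 9 = 65
  Iter 8: R1 = 65 + 9 = 74
Final: R1 = 74

74


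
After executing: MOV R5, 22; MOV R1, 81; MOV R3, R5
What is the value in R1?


Register state trace:
  MOV R5, 22  → R5 = 22
  MOV R1, 81  → R1 = 81
  MOV R3, R5  → R3 = 22
Final: R1 = 81

81


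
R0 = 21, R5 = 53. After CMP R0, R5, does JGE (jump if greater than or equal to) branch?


Trace:
  R0 = 21, R5 = 53
  CMP R0, R5  → compares 21 vs 53
  JGE checks: is 21 greater than or equal to 53?
  21 < 53, so condition is false
Branch taken: No

No


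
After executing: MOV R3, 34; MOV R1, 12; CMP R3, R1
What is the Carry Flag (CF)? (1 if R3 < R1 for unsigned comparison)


Register state trace:
  MOV R3, 34  → R3 = 34
  MOV R1, 12  → R1 = 12
  CMP R3, R1  → unsigned 34 - 12: no borrow
  34 >= 12, so CF = 0
CF = 0

0


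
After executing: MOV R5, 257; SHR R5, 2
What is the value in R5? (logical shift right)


Register state trace:
  MOV R5, 257  → R5 = 257
  SHR R5, 2  → R5 = 257 >> 2 = 257 // 2^2 = 64
Final: R5 = 64

64


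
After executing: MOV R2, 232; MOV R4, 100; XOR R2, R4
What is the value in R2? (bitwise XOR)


Register state trace:
  MOV R2, 232  → R2 = 232 (0b11101000)
  MOV R4, 100  → R4 = 100 (0b01100100)
  XOR R2, R4  → R2 = 232 XOR 100 = 140 (0b10001100)
Final: R2 = 140

140


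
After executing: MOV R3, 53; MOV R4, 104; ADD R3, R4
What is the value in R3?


Register state trace:
  MOV R3, 53  → R3 = 53
  MOV R4, 104  → R4 = 104
  ADD R3, R4  → R3 = 53 + 104 = 157
Final: R3 = 157

157


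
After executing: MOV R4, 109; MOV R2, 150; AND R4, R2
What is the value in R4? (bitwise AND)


Register state trace:
  MOV R4, 109  → R4 = 109 (0b01101101)
  MOV R2, 150  → R2 = 150 (0b10010110)
  AND R4, R2  → R4 = 109 AND 150 = 4 (0b00000100)
Final: R4 = 4

4


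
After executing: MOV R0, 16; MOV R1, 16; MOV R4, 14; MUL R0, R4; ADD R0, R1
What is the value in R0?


Register state trace:
  MOV R0, 16  → R0 = 16
  MOV R1, 16  → R1 = 16
  MOV R4, 14  → R4 = 14
  MUL R0, R4  → R0 = 16 * 14 = 224
  ADD R0, R1  → R0 = 224 + 16 = 240
Final: R0 = 240

240


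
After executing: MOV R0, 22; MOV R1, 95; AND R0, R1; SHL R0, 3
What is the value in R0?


Register state trace:
  MOV R0, 22  → R0 = 22 (0b00010110)
  MOV R1, 95  → R1 = 95 (0b01011111)
  AND R0, R1  → R0 = 22 AND 95 = 22 (0b00010110)
  SHL R0, 3  → R0 = 22 << 3 = 176
Final: R0 = 176

176


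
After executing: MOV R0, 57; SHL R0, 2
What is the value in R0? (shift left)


Register state trace:
  MOV R0, 57  → R0 = 57
  SHL R0, 2  → R0 = 57 << 2 = 57 * 2^2 = 228
Final: R0 = 228

228


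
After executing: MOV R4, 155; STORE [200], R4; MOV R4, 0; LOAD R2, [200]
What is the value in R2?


Register and memory trace:
  MOV R4, 155  → R4 = 155
  STORE [200], R4  → mem[200] = 155
  MOV R4, 0  → R4 = 0
  LOAD R2, [200]  → R2 = mem[200] = 155
Final: R2 = 155

155


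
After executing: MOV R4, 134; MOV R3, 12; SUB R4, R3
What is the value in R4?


Register state trace:
  MOV R4, 134  → R4 = 134
  MOV R3, 12  → R3 = 12
  SUB R4, R3  → R4 = 134 - 12 = 122
Final: R4 = 122

122


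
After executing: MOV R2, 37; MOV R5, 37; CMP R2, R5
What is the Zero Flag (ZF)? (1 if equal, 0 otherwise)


Register state trace:
  MOV R2, 37  → R2 = 37
  MOV R5, 37  → R5 = 37
  CMP R2, R5  → computes 37 - 37 = 0
  Result is zero, so values are equal
ZF = 1

1


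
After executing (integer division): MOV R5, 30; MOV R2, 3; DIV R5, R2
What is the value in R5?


Register state trace:
  MOV R5, 30  → R5 = 30
  MOV R2, 3  → R2 = 3
  DIV R5, R2  → R5 = 30 // 3 = 10
Final: R5 = 10

10


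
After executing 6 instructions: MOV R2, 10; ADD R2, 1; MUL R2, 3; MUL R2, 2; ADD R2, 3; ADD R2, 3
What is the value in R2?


Register state trace:
  MOV R2, 10  → R2 = 10
  ADD R2, 1  → R2 = 10 + 1 = 11
  MUL R2, 3  → R2 = 11 * 3 = 33
  MUL R2, 2  → R2 = 33 * 2 = 66
  ADD R2, 3  → R2 = 66 + 3 = 69
  ADD R2, 3  → R2 = 69 + 3 = 72
Final: R2 = 72

72


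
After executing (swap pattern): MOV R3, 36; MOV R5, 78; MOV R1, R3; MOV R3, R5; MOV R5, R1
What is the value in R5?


Register state trace (swap pattern):
  MOV R3, 36  → R3 = 36
  MOV R5, 78  → R5 = 78
  MOV R1, R3  → R1 = 36  (save R3)
  MOV R3, R5  → R3 = 78  (R3 gets R5's value)
  MOV R5, R1  → R5 = 36  (R5 gets saved value)
Final: R5 = 36

36


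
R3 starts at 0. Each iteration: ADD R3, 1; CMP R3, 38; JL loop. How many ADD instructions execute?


Loop trace (R3 starts at 0, target 38, step 1):
  ADD #1: R3 = 0 + 1 = 1  → 1 < 38, loop
  ADD #2: R3 = 1 + 1 = 2  → 2 < 38, loop
  ADD #3: R3 = 2 + 1 = 3  → 3 < 38, loop
  ADD #4: R3 = 3 + 1 = 4  → 4 < 38, loop
  ADD #5: R3 = 4 + 1 = 5  → 5 < 38, loop
  ADD #6: R3 = 5 + 1 = 6  → 6 < 38, loop
  ADD #7: R3 = 6 + 1 = 7  → 7 < 38, loop
  ADD #8: R3 = 7 + 1 = 8  → 8 < 38, loop
  ADD #9: R3 = 8 + 1 = 9  → 9 < 38, loop
  ADD #10: R3 = 9 + 1 = 10  → 10 < 38, loop
  ADD #11: R3 = 10 + 1 = 11  → 11 < 38, loop
  ADD #12: R3 = 11 + 1 = 12  → 12 < 38, loop
  ADD #13: R3 = 12 + 1 = 13  → 13 < 38, loop
  ADD #14: R3 = 13 + 1 = 14  → 14 < 38, loop
  ADD #15: R3 = 14 + 1 = 15  → 15 < 38, loop
  ADD #16: R3 = 15 + 1 = 16  → 16 < 38, loop
  ADD #17: R3 = 16 + 1 = 17  → 17 < 38, loop
  ADD #18: R3 = 17 + 1 = 18  → 18 < 38, loop
  ADD #19: R3 = 18 + 1 = 19  → 19 < 38, loop
  ADD #20: R3 = 19 + 1 = 20  → 20 < 38, loop
  ADD #21: R3 = 20 + 1 = 21  → 21 < 38, loop
  ADD #22: R3 = 21 + 1 = 22  → 22 < 38, loop
  ADD #23: R3 = 22 + 1 = 23  → 23 < 38, loop
  ADD #24: R3 = 23 + 1 = 24  → 24 < 38, loop
  ADD #25: R3 = 24 + 1 = 25  → 25 < 38, loop
  ADD #26: R3 = 25 + 1 = 26  → 26 < 38, loop
  ADD #27: R3 = 26 + 1 = 27  → 27 < 38, loop
  ADD #28: R3 = 27 + 1 = 28  → 28 < 38, loop
  ADD #29: R3 = 28 + 1 = 29  → 29 < 38, loop
  ADD #30: R3 = 29 + 1 = 30  → 30 < 38, loop
  ADD #31: R3 = 30 + 1 = 31  → 31 < 38, loop
  ADD #32: R3 = 31 + 1 = 32  → 32 < 38, loop
  ADD #33: R3 = 32 + 1 = 33  → 33 < 38, loop
  ADD #34: R3 = 33 + 1 = 34  → 34 < 38, loop
  ADD #35: R3 = 34 + 1 = 35  → 35 < 38, loop
  ADD #36: R3 = 35 + 1 = 36  → 36 < 38, loop
  ADD #37: R3 = 36 + 1 = 37  → 37 < 38, loop
  ADD #38: R3 = 37 + 1 = 38  → 38 >= 38, exit
Total ADD instructions: 38

38


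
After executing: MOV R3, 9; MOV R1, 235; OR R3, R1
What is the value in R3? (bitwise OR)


Register state trace:
  MOV R3, 9  → R3 = 9 (0b00001001)
  MOV R1, 235  → R1 = 235 (0b11101011)
  OR R3, R1   → R3 = 9 OR 235 = 235 (0b11101011)
Final: R3 = 235

235


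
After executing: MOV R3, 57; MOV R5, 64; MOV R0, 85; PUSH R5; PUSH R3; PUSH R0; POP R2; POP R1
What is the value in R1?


Stack trace (top is rightmost):
  MOV R3, 57  → R3 = 57
  MOV R5, 64  → R5 = 64
  MOV R0, 85  → R0 = 85
  PUSH R5  → stack: [64]
  PUSH R3  → stack: [64, 57]
  PUSH R0  → stack: [64, 57, 85]
  POP R2  → R2 = 85, stack: [64, 57]
  POP R1  → R1 = 57, stack: [64]
Final: R1 = 57

57


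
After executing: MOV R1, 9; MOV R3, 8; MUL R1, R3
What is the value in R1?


Register state trace:
  MOV R1, 9  → R1 = 9
  MOV R3, 8  → R3 = 8
  MUL R1, R3  → R1 = 9 * 8 = 72
Final: R1 = 72

72


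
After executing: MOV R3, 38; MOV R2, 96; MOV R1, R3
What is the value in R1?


Register state trace:
  MOV R3, 38  → R3 = 38
  MOV R2, 96  → R2 = 96
  MOV R1, R3  → R1 = 38
Final: R1 = 38

38


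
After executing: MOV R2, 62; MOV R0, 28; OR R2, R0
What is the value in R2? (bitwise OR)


Register state trace:
  MOV R2, 62  → R2 = 62 (0b00111110)
  MOV R0, 28  → R0 = 28 (0b00011100)
  OR R2, R0   → R2 = 62 OR 28 = 62 (0b00111110)
Final: R2 = 62

62


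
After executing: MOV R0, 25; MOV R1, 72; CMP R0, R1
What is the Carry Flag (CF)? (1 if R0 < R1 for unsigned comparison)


Register state trace:
  MOV R0, 25  → R0 = 25
  MOV R1, 72  → R1 = 72
  CMP R0, R1  → unsigned 25 - 72: borrow occurs
  25 < 72, so CF = 1
CF = 1

1


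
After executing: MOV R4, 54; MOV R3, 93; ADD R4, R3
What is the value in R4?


Register state trace:
  MOV R4, 54  → R4 = 54
  MOV R3, 93  → R3 = 93
  ADD R4, R3  → R4 = 54 + 93 = 147
Final: R4 = 147

147


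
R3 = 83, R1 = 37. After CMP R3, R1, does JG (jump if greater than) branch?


Trace:
  R3 = 83, R1 = 37
  CMP R3, R1  → compares 83 vs 37
  JG checks: is 83 greater than 37?
  83 > 37, so condition is true
Branch taken: Yes

Yes


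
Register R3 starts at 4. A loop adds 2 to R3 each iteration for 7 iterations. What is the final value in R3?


Starting value: R3 = 4
  Iter 1: R3 = 4 + 2 = 6
  Iter 2: R3 = 6 + 2 = 8
  Iter 3: R3 = 8 + 2 = 10
  Iter 4: R3 = 10 + 2 = 12
  Iter 5: R3 = 12 + 2 = 14
  Iter 6: R3 = 14 + 2 = 16
  Iter 7: R3 = 16 + 2 = 18
Final: R3 = 18

18


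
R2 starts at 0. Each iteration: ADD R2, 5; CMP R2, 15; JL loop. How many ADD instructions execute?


Loop trace (R2 starts at 0, target 15, step 5):
  ADD #1: R2 = 0 + 5 = 5  → 5 < 15, loop
  ADD #2: R2 = 5 + 5 = 10  → 10 < 15, loop
  ADD #3: R2 = 10 + 5 = 15  → 15 >= 15, exit
Total ADD instructions: 3

3


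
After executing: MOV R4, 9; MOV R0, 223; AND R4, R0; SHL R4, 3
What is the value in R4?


Register state trace:
  MOV R4, 9  → R4 = 9 (0b00001001)
  MOV R0, 223  → R0 = 223 (0b11011111)
  AND R4, R0  → R4 = 9 AND 223 = 9 (0b00001001)
  SHL R4, 3  → R4 = 9 << 3 = 72
Final: R4 = 72

72


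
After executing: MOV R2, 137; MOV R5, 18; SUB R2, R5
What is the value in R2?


Register state trace:
  MOV R2, 137  → R2 = 137
  MOV R5, 18  → R5 = 18
  SUB R2, R5  → R2 = 137 - 18 = 119
Final: R2 = 119

119


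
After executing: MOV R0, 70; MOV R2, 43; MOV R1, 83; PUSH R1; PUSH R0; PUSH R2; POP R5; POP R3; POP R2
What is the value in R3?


Stack trace (top is rightmost):
  MOV R0, 70  → R0 = 70
  MOV R2, 43  → R2 = 43
  MOV R1, 83  → R1 = 83
  PUSH R1  → stack: [83]
  PUSH R0  → stack: [83, 70]
  PUSH R2  → stack: [83, 70, 43]
  POP R5  → R5 = 43, stack: [83, 70]
  POP R3  → R3 = 70, stack: [83]
  POP R2  → R2 = 83, stack: []
Final: R3 = 70

70


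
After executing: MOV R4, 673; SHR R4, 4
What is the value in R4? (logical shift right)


Register state trace:
  MOV R4, 673  → R4 = 673
  SHR R4, 4  → R4 = 673 >> 4 = 673 // 2^4 = 42
Final: R4 = 42

42


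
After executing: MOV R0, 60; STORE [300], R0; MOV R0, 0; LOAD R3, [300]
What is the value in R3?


Register and memory trace:
  MOV R0, 60  → R0 = 60
  STORE [300], R0  → mem[300] = 60
  MOV R0, 0  → R0 = 0
  LOAD R3, [300]  → R3 = mem[300] = 60
Final: R3 = 60

60


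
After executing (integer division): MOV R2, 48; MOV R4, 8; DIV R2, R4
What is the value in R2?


Register state trace:
  MOV R2, 48  → R2 = 48
  MOV R4, 8  → R4 = 8
  DIV R2, R4  → R2 = 48 // 8 = 6
Final: R2 = 6

6


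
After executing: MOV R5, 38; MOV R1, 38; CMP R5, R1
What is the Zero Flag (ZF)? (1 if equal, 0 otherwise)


Register state trace:
  MOV R5, 38  → R5 = 38
  MOV R1, 38  → R1 = 38
  CMP R5, R1  → computes 38 - 38 = 0
  Result is zero, so values are equal
ZF = 1

1


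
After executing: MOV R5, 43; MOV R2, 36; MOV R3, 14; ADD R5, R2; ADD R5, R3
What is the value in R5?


Register state trace:
  MOV R5, 43  → R5 = 43
  MOV R2, 36  → R2 = 36
  MOV R3, 14  → R3 = 14
  ADD R5, R2  → R5 = 43 + 36 = 79
  ADD R5, R3  → R5 = 79 + 14 = 93
Final: R5 = 93

93


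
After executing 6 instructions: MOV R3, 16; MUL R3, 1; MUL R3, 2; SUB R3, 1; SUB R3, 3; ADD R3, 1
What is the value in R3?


Register state trace:
  MOV R3, 16  → R3 = 16
  MUL R3, 1  → R3 = 16 * 1 = 16
  MUL R3, 2  → R3 = 16 * 2 = 32
  SUB R3, 1  → R3 = 32 - 1 = 31
  SUB R3, 3  → R3 = 31 - 3 = 28
  ADD R3, 1  → R3 = 28 + 1 = 29
Final: R3 = 29

29


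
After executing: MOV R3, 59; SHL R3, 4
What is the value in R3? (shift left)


Register state trace:
  MOV R3, 59  → R3 = 59
  SHL R3, 4  → R3 = 59 << 4 = 59 * 2^4 = 944
Final: R3 = 944

944


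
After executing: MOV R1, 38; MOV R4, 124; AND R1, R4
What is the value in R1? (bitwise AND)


Register state trace:
  MOV R1, 38  → R1 = 38 (0b00100110)
  MOV R4, 124  → R4 = 124 (0b01111100)
  AND R1, R4  → R1 = 38 AND 124 = 36 (0b00100100)
Final: R1 = 36

36


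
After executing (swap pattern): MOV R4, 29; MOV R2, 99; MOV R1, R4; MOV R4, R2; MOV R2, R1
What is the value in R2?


Register state trace (swap pattern):
  MOV R4, 29  → R4 = 29
  MOV R2, 99  → R2 = 99
  MOV R1, R4  → R1 = 29  (save R4)
  MOV R4, R2  → R4 = 99  (R4 gets R2's value)
  MOV R2, R1  → R2 = 29  (R2 gets saved value)
Final: R2 = 29

29


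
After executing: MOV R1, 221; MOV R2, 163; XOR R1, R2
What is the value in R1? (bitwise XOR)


Register state trace:
  MOV R1, 221  → R1 = 221 (0b11011101)
  MOV R2, 163  → R2 = 163 (0b10100011)
  XOR R1, R2  → R1 = 221 XOR 163 = 126 (0b01111110)
Final: R1 = 126

126


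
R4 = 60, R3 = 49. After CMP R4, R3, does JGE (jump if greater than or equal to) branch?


Trace:
  R4 = 60, R3 = 49
  CMP R4, R3  → compares 60 vs 49
  JGE checks: is 60 greater than or equal to 49?
  60 > 49, so condition is true
Branch taken: Yes

Yes


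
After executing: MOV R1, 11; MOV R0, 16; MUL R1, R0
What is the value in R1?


Register state trace:
  MOV R1, 11  → R1 = 11
  MOV R0, 16  → R0 = 16
  MUL R1, R0  → R1 = 11 * 16 = 176
Final: R1 = 176

176


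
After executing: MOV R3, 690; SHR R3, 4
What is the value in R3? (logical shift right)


Register state trace:
  MOV R3, 690  → R3 = 690
  SHR R3, 4  → R3 = 690 >> 4 = 690 // 2^4 = 43
Final: R3 = 43

43


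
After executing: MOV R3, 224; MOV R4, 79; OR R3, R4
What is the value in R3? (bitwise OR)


Register state trace:
  MOV R3, 224  → R3 = 224 (0b11100000)
  MOV R4, 79  → R4 = 79 (0b01001111)
  OR R3, R4   → R3 = 224 OR 79 = 239 (0b11101111)
Final: R3 = 239

239


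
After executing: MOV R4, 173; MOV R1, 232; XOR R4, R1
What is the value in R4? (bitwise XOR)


Register state trace:
  MOV R4, 173  → R4 = 173 (0b10101101)
  MOV R1, 232  → R1 = 232 (0b11101000)
  XOR R4, R1  → R4 = 173 XOR 232 = 69 (0b01000101)
Final: R4 = 69

69


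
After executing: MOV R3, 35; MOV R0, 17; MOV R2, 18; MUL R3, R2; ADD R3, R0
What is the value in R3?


Register state trace:
  MOV R3, 35  → R3 = 35
  MOV R0, 17  → R0 = 17
  MOV R2, 18  → R2 = 18
  MUL R3, R2  → R3 = 35 * 18 = 630
  ADD R3, R0  → R3 = 630 + 17 = 647
Final: R3 = 647

647


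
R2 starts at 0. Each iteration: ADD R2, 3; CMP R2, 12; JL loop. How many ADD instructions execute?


Loop trace (R2 starts at 0, target 12, step 3):
  ADD #1: R2 = 0 + 3 = 3  → 3 < 12, loop
  ADD #2: R2 = 3 + 3 = 6  → 6 < 12, loop
  ADD #3: R2 = 6 + 3 = 9  → 9 < 12, loop
  ADD #4: R2 = 9 + 3 = 12  → 12 >= 12, exit
Total ADD instructions: 4

4


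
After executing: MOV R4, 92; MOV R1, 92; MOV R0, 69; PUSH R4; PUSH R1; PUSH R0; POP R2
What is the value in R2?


Stack trace (top is rightmost):
  MOV R4, 92  → R4 = 92
  MOV R1, 92  → R1 = 92
  MOV R0, 69  → R0 = 69
  PUSH R4  → stack: [92]
  PUSH R1  → stack: [92, 92]
  PUSH R0  → stack: [92, 92, 69]
  POP R2  → R2 = 69, stack: [92, 92]
Final: R2 = 69

69


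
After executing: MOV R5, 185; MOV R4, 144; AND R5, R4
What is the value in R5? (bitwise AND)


Register state trace:
  MOV R5, 185  → R5 = 185 (0b10111001)
  MOV R4, 144  → R4 = 144 (0b10010000)
  AND R5, R4  → R5 = 185 AND 144 = 144 (0b10010000)
Final: R5 = 144

144


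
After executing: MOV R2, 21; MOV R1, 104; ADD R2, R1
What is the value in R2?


Register state trace:
  MOV R2, 21  → R2 = 21
  MOV R1, 104  → R1 = 104
  ADD R2, R1  → R2 = 21 + 104 = 125
Final: R2 = 125

125


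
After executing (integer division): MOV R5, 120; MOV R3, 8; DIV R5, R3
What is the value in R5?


Register state trace:
  MOV R5, 120  → R5 = 120
  MOV R3, 8  → R3 = 8
  DIV R5, R3  → R5 = 120 // 8 = 15
Final: R5 = 15

15


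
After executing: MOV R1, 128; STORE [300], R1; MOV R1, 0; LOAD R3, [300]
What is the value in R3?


Register and memory trace:
  MOV R1, 128  → R1 = 128
  STORE [300], R1  → mem[300] = 128
  MOV R1, 0  → R1 = 0
  LOAD R3, [300]  → R3 = mem[300] = 128
Final: R3 = 128

128


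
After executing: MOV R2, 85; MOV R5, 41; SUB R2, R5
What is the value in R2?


Register state trace:
  MOV R2, 85  → R2 = 85
  MOV R5, 41  → R5 = 41
  SUB R2, R5  → R2 = 85 - 41 = 44
Final: R2 = 44

44


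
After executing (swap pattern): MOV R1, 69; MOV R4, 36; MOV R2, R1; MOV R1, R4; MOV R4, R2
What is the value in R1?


Register state trace (swap pattern):
  MOV R1, 69  → R1 = 69
  MOV R4, 36  → R4 = 36
  MOV R2, R1  → R2 = 69  (save R1)
  MOV R1, R4  → R1 = 36  (R1 gets R4's value)
  MOV R4, R2  → R4 = 69  (R4 gets saved value)
Final: R1 = 36

36


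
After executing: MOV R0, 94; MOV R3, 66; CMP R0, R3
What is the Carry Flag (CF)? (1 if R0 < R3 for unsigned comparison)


Register state trace:
  MOV R0, 94  → R0 = 94
  MOV R3, 66  → R3 = 66
  CMP R0, R3  → unsigned 94 - 66: no borrow
  94 >= 66, so CF = 0
CF = 0

0


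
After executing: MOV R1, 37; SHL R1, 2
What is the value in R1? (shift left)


Register state trace:
  MOV R1, 37  → R1 = 37
  SHL R1, 2  → R1 = 37 << 2 = 37 * 2^2 = 148
Final: R1 = 148

148


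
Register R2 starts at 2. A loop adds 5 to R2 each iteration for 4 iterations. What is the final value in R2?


Starting value: R2 = 2
  Iter 1: R2 = 2 + 5 = 7
  Iter 2: R2 = 7 + 5 = 12
  Iter 3: R2 = 12 + 5 = 17
  Iter 4: R2 = 17 + 5 = 22
Final: R2 = 22

22


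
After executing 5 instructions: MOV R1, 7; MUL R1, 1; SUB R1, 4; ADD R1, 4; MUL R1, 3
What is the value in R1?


Register state trace:
  MOV R1, 7  → R1 = 7
  MUL R1, 1  → R1 = 7 * 1 = 7
  SUB R1, 4  → R1 = 7 - 4 = 3
  ADD R1, 4  → R1 = 3 + 4 = 7
  MUL R1, 3  → R1 = 7 * 3 = 21
Final: R1 = 21

21


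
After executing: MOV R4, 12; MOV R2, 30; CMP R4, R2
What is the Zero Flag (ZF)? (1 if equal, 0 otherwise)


Register state trace:
  MOV R4, 12  → R4 = 12
  MOV R2, 30  → R2 = 30
  CMP R4, R2  → computes 12 - 30 = -18
  Result is nonzero, so values are not equal
ZF = 0

0


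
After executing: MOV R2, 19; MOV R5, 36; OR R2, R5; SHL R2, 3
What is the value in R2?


Register state trace:
  MOV R2, 19  → R2 = 19 (0b00010011)
  MOV R5, 36  → R5 = 36 (0b00100100)
  OR R2, R5  → R2 = 19 OR 36 = 55 (0b00110111)
  SHL R2, 3  → R2 = 55 << 3 = 440
Final: R2 = 440

440


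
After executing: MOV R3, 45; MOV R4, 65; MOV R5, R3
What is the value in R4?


Register state trace:
  MOV R3, 45  → R3 = 45
  MOV R4, 65  → R4 = 65
  MOV R5, R3  → R5 = 45
Final: R4 = 65

65


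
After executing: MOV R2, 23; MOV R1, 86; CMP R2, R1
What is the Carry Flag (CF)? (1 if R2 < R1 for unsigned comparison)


Register state trace:
  MOV R2, 23  → R2 = 23
  MOV R1, 86  → R1 = 86
  CMP R2, R1  → unsigned 23 - 86: borrow occurs
  23 < 86, so CF = 1
CF = 1

1


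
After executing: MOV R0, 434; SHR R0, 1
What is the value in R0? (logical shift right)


Register state trace:
  MOV R0, 434  → R0 = 434
  SHR R0, 1  → R0 = 434 >> 1 = 434 // 2^1 = 217
Final: R0 = 217

217


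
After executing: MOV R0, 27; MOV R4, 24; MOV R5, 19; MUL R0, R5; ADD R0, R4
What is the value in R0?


Register state trace:
  MOV R0, 27  → R0 = 27
  MOV R4, 24  → R4 = 24
  MOV R5, 19  → R5 = 19
  MUL R0, R5  → R0 = 27 * 19 = 513
  ADD R0, R4  → R0 = 513 + 24 = 537
Final: R0 = 537

537


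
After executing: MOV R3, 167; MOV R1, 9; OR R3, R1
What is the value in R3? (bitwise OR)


Register state trace:
  MOV R3, 167  → R3 = 167 (0b10100111)
  MOV R1, 9  → R1 = 9 (0b00001001)
  OR R3, R1   → R3 = 167 OR 9 = 175 (0b10101111)
Final: R3 = 175

175


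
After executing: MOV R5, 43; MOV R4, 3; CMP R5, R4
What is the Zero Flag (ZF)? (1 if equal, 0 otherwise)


Register state trace:
  MOV R5, 43  → R5 = 43
  MOV R4, 3  → R4 = 3
  CMP R5, R4  → computes 43 - 3 = 40
  Result is nonzero, so values are not equal
ZF = 0

0


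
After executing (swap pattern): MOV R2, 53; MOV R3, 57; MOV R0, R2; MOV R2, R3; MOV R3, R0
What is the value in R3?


Register state trace (swap pattern):
  MOV R2, 53  → R2 = 53
  MOV R3, 57  → R3 = 57
  MOV R0, R2  → R0 = 53  (save R2)
  MOV R2, R3  → R2 = 57  (R2 gets R3's value)
  MOV R3, R0  → R3 = 53  (R3 gets saved value)
Final: R3 = 53

53


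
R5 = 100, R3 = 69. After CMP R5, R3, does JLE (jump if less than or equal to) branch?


Trace:
  R5 = 100, R3 = 69
  CMP R5, R3  → compares 100 vs 69
  JLE checks: is 100 less than or equal to 69?
  100 > 69, so condition is false
Branch taken: No

No


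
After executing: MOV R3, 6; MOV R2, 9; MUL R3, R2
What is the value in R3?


Register state trace:
  MOV R3, 6  → R3 = 6
  MOV R2, 9  → R2 = 9
  MUL R3, R2  → R3 = 6 * 9 = 54
Final: R3 = 54

54


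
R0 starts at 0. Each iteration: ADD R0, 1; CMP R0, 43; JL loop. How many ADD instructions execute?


Loop trace (R0 starts at 0, target 43, step 1):
  ADD #1: R0 = 0 + 1 = 1  → 1 < 43, loop
  ADD #2: R0 = 1 + 1 = 2  → 2 < 43, loop
  ADD #3: R0 = 2 + 1 = 3  → 3 < 43, loop
  ADD #4: R0 = 3 + 1 = 4  → 4 < 43, loop
  ADD #5: R0 = 4 + 1 = 5  → 5 < 43, loop
  ADD #6: R0 = 5 + 1 = 6  → 6 < 43, loop
  ADD #7: R0 = 6 + 1 = 7  → 7 < 43, loop
  ADD #8: R0 = 7 + 1 = 8  → 8 < 43, loop
  ADD #9: R0 = 8 + 1 = 9  → 9 < 43, loop
  ADD #10: R0 = 9 + 1 = 10  → 10 < 43, loop
  ADD #11: R0 = 10 + 1 = 11  → 11 < 43, loop
  ADD #12: R0 = 11 + 1 = 12  → 12 < 43, loop
  ADD #13: R0 = 12 + 1 = 13  → 13 < 43, loop
  ADD #14: R0 = 13 + 1 = 14  → 14 < 43, loop
  ADD #15: R0 = 14 + 1 = 15  → 15 < 43, loop
  ADD #16: R0 = 15 + 1 = 16  → 16 < 43, loop
  ADD #17: R0 = 16 + 1 = 17  → 17 < 43, loop
  ADD #18: R0 = 17 + 1 = 18  → 18 < 43, loop
  ADD #19: R0 = 18 + 1 = 19  → 19 < 43, loop
  ADD #20: R0 = 19 + 1 = 20  → 20 < 43, loop
  ADD #21: R0 = 20 + 1 = 21  → 21 < 43, loop
  ADD #22: R0 = 21 + 1 = 22  → 22 < 43, loop
  ADD #23: R0 = 22 + 1 = 23  → 23 < 43, loop
  ADD #24: R0 = 23 + 1 = 24  → 24 < 43, loop
  ADD #25: R0 = 24 + 1 = 25  → 25 < 43, loop
  ADD #26: R0 = 25 + 1 = 26  → 26 < 43, loop
  ADD #27: R0 = 26 + 1 = 27  → 27 < 43, loop
  ADD #28: R0 = 27 + 1 = 28  → 28 < 43, loop
  ADD #29: R0 = 28 + 1 = 29  → 29 < 43, loop
  ADD #30: R0 = 29 + 1 = 30  → 30 < 43, loop
  ADD #31: R0 = 30 + 1 = 31  → 31 < 43, loop
  ADD #32: R0 = 31 + 1 = 32  → 32 < 43, loop
  ADD #33: R0 = 32 + 1 = 33  → 33 < 43, loop
  ADD #34: R0 = 33 + 1 = 34  → 34 < 43, loop
  ADD #35: R0 = 34 + 1 = 35  → 35 < 43, loop
  ADD #36: R0 = 35 + 1 = 36  → 36 < 43, loop
  ADD #37: R0 = 36 + 1 = 37  → 37 < 43, loop
  ADD #38: R0 = 37 + 1 = 38  → 38 < 43, loop
  ADD #39: R0 = 38 + 1 = 39  → 39 < 43, loop
  ADD #40: R0 = 39 + 1 = 40  → 40 < 43, loop
  ADD #41: R0 = 40 + 1 = 41  → 41 < 43, loop
  ADD #42: R0 = 41 + 1 = 42  → 42 < 43, loop
  ADD #43: R0 = 42 + 1 = 43  → 43 >= 43, exit
Total ADD instructions: 43

43


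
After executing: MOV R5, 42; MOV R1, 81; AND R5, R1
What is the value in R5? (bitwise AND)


Register state trace:
  MOV R5, 42  → R5 = 42 (0b00101010)
  MOV R1, 81  → R1 = 81 (0b01010001)
  AND R5, R1  → R5 = 42 AND 81 = 0 (0b00000000)
Final: R5 = 0

0


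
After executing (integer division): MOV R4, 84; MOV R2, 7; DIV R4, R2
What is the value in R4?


Register state trace:
  MOV R4, 84  → R4 = 84
  MOV R2, 7  → R2 = 7
  DIV R4, R2  → R4 = 84 // 7 = 12
Final: R4 = 12

12


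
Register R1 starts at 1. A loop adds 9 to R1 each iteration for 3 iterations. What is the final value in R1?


Starting value: R1 = 1
  Iter 1: R1 = 1 + 9 = 10
  Iter 2: R1 = 10 + 9 = 19
  Iter 3: R1 = 19 + 9 = 28
Final: R1 = 28

28


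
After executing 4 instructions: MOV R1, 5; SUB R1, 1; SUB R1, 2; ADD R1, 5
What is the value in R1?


Register state trace:
  MOV R1, 5  → R1 = 5
  SUB R1, 1  → R1 = 5 - 1 = 4
  SUB R1, 2  → R1 = 4 - 2 = 2
  ADD R1, 5  → R1 = 2 + 5 = 7
Final: R1 = 7

7


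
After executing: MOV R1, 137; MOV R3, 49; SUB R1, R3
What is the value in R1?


Register state trace:
  MOV R1, 137  → R1 = 137
  MOV R3, 49  → R3 = 49
  SUB R1, R3  → R1 = 137 - 49 = 88
Final: R1 = 88

88


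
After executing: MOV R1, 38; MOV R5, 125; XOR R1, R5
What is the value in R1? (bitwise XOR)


Register state trace:
  MOV R1, 38  → R1 = 38 (0b00100110)
  MOV R5, 125  → R5 = 125 (0b01111101)
  XOR R1, R5  → R1 = 38 XOR 125 = 91 (0b01011011)
Final: R1 = 91

91


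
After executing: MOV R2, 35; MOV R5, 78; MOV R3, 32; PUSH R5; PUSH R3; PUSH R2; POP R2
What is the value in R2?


Stack trace (top is rightmost):
  MOV R2, 35  → R2 = 35
  MOV R5, 78  → R5 = 78
  MOV R3, 32  → R3 = 32
  PUSH R5  → stack: [78]
  PUSH R3  → stack: [78, 32]
  PUSH R2  → stack: [78, 32, 35]
  POP R2  → R2 = 35, stack: [78, 32]
Final: R2 = 35

35


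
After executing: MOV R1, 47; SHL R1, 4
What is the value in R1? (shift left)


Register state trace:
  MOV R1, 47  → R1 = 47
  SHL R1, 4  → R1 = 47 << 4 = 47 * 2^4 = 752
Final: R1 = 752

752


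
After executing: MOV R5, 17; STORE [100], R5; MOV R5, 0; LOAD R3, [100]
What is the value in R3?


Register and memory trace:
  MOV R5, 17  → R5 = 17
  STORE [100], R5  → mem[100] = 17
  MOV R5, 0  → R5 = 0
  LOAD R3, [100]  → R3 = mem[100] = 17
Final: R3 = 17

17


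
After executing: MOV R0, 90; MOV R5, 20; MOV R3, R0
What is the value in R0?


Register state trace:
  MOV R0, 90  → R0 = 90
  MOV R5, 20  → R5 = 20
  MOV R3, R0  → R3 = 90
Final: R0 = 90

90


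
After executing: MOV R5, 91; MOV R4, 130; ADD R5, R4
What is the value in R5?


Register state trace:
  MOV R5, 91  → R5 = 91
  MOV R4, 130  → R4 = 130
  ADD R5, R4  → R5 = 91 + 130 = 221
Final: R5 = 221

221


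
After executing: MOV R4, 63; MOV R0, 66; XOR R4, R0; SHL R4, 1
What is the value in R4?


Register state trace:
  MOV R4, 63  → R4 = 63 (0b00111111)
  MOV R0, 66  → R0 = 66 (0b01000010)
  XOR R4, R0  → R4 = 63 XOR 66 = 125 (0b01111101)
  SHL R4, 1  → R4 = 125 << 1 = 250
Final: R4 = 250

250


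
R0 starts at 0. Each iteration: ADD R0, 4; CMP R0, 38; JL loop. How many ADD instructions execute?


Loop trace (R0 starts at 0, target 38, step 4):
  ADD #1: R0 = 0 + 4 = 4  → 4 < 38, loop
  ADD #2: R0 = 4 + 4 = 8  → 8 < 38, loop
  ADD #3: R0 = 8 + 4 = 12  → 12 < 38, loop
  ADD #4: R0 = 12 + 4 = 16  → 16 < 38, loop
  ADD #5: R0 = 16 + 4 = 20  → 20 < 38, loop
  ADD #6: R0 = 20 + 4 = 24  → 24 < 38, loop
  ADD #7: R0 = 24 + 4 = 28  → 28 < 38, loop
  ADD #8: R0 = 28 + 4 = 32  → 32 < 38, loop
  ADD #9: R0 = 32 + 4 = 36  → 36 < 38, loop
  ADD #10: R0 = 36 + 4 = 40  → 40 >= 38, exit
Total ADD instructions: 10

10


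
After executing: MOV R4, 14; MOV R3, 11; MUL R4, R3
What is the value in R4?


Register state trace:
  MOV R4, 14  → R4 = 14
  MOV R3, 11  → R3 = 11
  MUL R4, R3  → R4 = 14 * 11 = 154
Final: R4 = 154

154


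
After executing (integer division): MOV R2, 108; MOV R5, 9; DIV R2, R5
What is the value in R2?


Register state trace:
  MOV R2, 108  → R2 = 108
  MOV R5, 9  → R5 = 9
  DIV R2, R5  → R2 = 108 // 9 = 12
Final: R2 = 12

12


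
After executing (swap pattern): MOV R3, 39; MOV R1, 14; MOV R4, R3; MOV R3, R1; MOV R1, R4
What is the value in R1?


Register state trace (swap pattern):
  MOV R3, 39  → R3 = 39
  MOV R1, 14  → R1 = 14
  MOV R4, R3  → R4 = 39  (save R3)
  MOV R3, R1  → R3 = 14  (R3 gets R1's value)
  MOV R1, R4  → R1 = 39  (R1 gets saved value)
Final: R1 = 39

39


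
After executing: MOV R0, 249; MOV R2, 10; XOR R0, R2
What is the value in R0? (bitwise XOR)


Register state trace:
  MOV R0, 249  → R0 = 249 (0b11111001)
  MOV R2, 10  → R2 = 10 (0b00001010)
  XOR R0, R2  → R0 = 249 XOR 10 = 243 (0b11110011)
Final: R0 = 243

243


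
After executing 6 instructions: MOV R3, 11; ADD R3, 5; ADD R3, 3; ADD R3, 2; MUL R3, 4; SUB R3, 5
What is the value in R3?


Register state trace:
  MOV R3, 11  → R3 = 11
  ADD R3, 5  → R3 = 11 + 5 = 16
  ADD R3, 3  → R3 = 16 + 3 = 19
  ADD R3, 2  → R3 = 19 + 2 = 21
  MUL R3, 4  → R3 = 21 * 4 = 84
  SUB R3, 5  → R3 = 84 - 5 = 79
Final: R3 = 79

79


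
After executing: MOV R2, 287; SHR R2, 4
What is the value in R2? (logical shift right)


Register state trace:
  MOV R2, 287  → R2 = 287
  SHR R2, 4  → R2 = 287 >> 4 = 287 // 2^4 = 17
Final: R2 = 17

17


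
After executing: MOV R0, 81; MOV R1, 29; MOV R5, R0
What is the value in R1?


Register state trace:
  MOV R0, 81  → R0 = 81
  MOV R1, 29  → R1 = 29
  MOV R5, R0  → R5 = 81
Final: R1 = 29

29


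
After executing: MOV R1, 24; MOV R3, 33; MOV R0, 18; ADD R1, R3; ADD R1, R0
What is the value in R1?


Register state trace:
  MOV R1, 24  → R1 = 24
  MOV R3, 33  → R3 = 33
  MOV R0, 18  → R0 = 18
  ADD R1, R3  → R1 = 24 + 33 = 57
  ADD R1, R0  → R1 = 57 + 18 = 75
Final: R1 = 75

75


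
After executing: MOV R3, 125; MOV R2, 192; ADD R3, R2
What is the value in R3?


Register state trace:
  MOV R3, 125  → R3 = 125
  MOV R2, 192  → R2 = 192
  ADD R3, R2  → R3 = 125 + 192 = 317
Final: R3 = 317

317


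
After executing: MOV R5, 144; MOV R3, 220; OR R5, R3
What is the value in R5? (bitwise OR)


Register state trace:
  MOV R5, 144  → R5 = 144 (0b10010000)
  MOV R3, 220  → R3 = 220 (0b11011100)
  OR R5, R3   → R5 = 144 OR 220 = 220 (0b11011100)
Final: R5 = 220

220


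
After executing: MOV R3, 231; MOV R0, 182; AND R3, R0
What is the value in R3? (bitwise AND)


Register state trace:
  MOV R3, 231  → R3 = 231 (0b11100111)
  MOV R0, 182  → R0 = 182 (0b10110110)
  AND R3, R0  → R3 = 231 AND 182 = 166 (0b10100110)
Final: R3 = 166

166


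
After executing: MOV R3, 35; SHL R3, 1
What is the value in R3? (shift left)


Register state trace:
  MOV R3, 35  → R3 = 35
  SHL R3, 1  → R3 = 35 << 1 = 35 * 2^1 = 70
Final: R3 = 70

70


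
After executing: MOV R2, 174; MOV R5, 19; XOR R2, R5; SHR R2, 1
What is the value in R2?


Register state trace:
  MOV R2, 174  → R2 = 174 (0b10101110)
  MOV R5, 19  → R5 = 19 (0b00010011)
  XOR R2, R5  → R2 = 174 XOR 19 = 189 (0b10111101)
  SHR R2, 1  → R2 = 189 >> 1 = 94
Final: R2 = 94

94


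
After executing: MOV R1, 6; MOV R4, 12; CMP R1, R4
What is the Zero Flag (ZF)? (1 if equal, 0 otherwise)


Register state trace:
  MOV R1, 6  → R1 = 6
  MOV R4, 12  → R4 = 12
  CMP R1, R4  → computes 6 - 12 = -6
  Result is nonzero, so values are not equal
ZF = 0

0


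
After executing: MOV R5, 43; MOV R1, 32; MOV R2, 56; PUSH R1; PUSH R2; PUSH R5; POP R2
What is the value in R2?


Stack trace (top is rightmost):
  MOV R5, 43  → R5 = 43
  MOV R1, 32  → R1 = 32
  MOV R2, 56  → R2 = 56
  PUSH R1  → stack: [32]
  PUSH R2  → stack: [32, 56]
  PUSH R5  → stack: [32, 56, 43]
  POP R2  → R2 = 43, stack: [32, 56]
Final: R2 = 43

43


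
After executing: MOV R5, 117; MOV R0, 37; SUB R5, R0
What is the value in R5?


Register state trace:
  MOV R5, 117  → R5 = 117
  MOV R0, 37  → R0 = 37
  SUB R5, R0  → R5 = 117 - 37 = 80
Final: R5 = 80

80


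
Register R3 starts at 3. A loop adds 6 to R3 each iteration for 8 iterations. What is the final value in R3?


Starting value: R3 = 3
  Iter 1: R3 = 3 + 6 = 9
  Iter 2: R3 = 9 + 6 = 15
  Iter 3: R3 = 15 + 6 = 21
  Iter 4: R3 = 21 + 6 = 27
  Iter 5: R3 = 27 + 6 = 33
  Iter 6: R3 = 33 + 6 = 39
  Iter 7: R3 = 39 + 6 = 45
  Iter 8: R3 = 45 + 6 = 51
Final: R3 = 51

51


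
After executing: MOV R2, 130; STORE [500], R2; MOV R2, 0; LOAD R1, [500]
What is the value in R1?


Register and memory trace:
  MOV R2, 130  → R2 = 130
  STORE [500], R2  → mem[500] = 130
  MOV R2, 0  → R2 = 0
  LOAD R1, [500]  → R1 = mem[500] = 130
Final: R1 = 130

130


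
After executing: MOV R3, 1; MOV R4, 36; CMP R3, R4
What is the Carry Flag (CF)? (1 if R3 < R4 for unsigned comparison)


Register state trace:
  MOV R3, 1  → R3 = 1
  MOV R4, 36  → R4 = 36
  CMP R3, R4  → unsigned 1 - 36: borrow occurs
  1 < 36, so CF = 1
CF = 1

1


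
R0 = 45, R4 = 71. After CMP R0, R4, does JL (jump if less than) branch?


Trace:
  R0 = 45, R4 = 71
  CMP R0, R4  → compares 45 vs 71
  JL checks: is 45 less than 71?
  45 < 71, so condition is true
Branch taken: Yes

Yes


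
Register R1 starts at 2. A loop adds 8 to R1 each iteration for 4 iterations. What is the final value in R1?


Starting value: R1 = 2
  Iter 1: R1 = 2 + 8 = 10
  Iter 2: R1 = 10 + 8 = 18
  Iter 3: R1 = 18 + 8 = 26
  Iter 4: R1 = 26 + 8 = 34
Final: R1 = 34

34


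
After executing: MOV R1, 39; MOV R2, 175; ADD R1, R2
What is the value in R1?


Register state trace:
  MOV R1, 39  → R1 = 39
  MOV R2, 175  → R2 = 175
  ADD R1, R2  → R1 = 39 + 175 = 214
Final: R1 = 214

214


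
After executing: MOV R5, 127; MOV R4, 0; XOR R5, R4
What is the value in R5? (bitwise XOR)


Register state trace:
  MOV R5, 127  → R5 = 127 (0b01111111)
  MOV R4, 0  → R4 = 0 (0b00000000)
  XOR R5, R4  → R5 = 127 XOR 0 = 127 (0b01111111)
Final: R5 = 127

127


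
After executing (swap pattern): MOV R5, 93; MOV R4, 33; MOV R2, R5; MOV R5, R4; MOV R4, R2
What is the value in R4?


Register state trace (swap pattern):
  MOV R5, 93  → R5 = 93
  MOV R4, 33  → R4 = 33
  MOV R2, R5  → R2 = 93  (save R5)
  MOV R5, R4  → R5 = 33  (R5 gets R4's value)
  MOV R4, R2  → R4 = 93  (R4 gets saved value)
Final: R4 = 93

93


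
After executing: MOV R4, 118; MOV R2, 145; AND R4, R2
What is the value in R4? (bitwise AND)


Register state trace:
  MOV R4, 118  → R4 = 118 (0b01110110)
  MOV R2, 145  → R2 = 145 (0b10010001)
  AND R4, R2  → R4 = 118 AND 145 = 16 (0b00010000)
Final: R4 = 16

16


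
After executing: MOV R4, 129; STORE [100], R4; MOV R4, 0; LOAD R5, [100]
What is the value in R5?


Register and memory trace:
  MOV R4, 129  → R4 = 129
  STORE [100], R4  → mem[100] = 129
  MOV R4, 0  → R4 = 0
  LOAD R5, [100]  → R5 = mem[100] = 129
Final: R5 = 129

129


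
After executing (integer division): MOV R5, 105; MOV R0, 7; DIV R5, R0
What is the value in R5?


Register state trace:
  MOV R5, 105  → R5 = 105
  MOV R0, 7  → R0 = 7
  DIV R5, R0  → R5 = 105 // 7 = 15
Final: R5 = 15

15


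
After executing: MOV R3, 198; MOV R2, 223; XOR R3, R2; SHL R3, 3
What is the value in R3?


Register state trace:
  MOV R3, 198  → R3 = 198 (0b11000110)
  MOV R2, 223  → R2 = 223 (0b11011111)
  XOR R3, R2  → R3 = 198 XOR 223 = 25 (0b00011001)
  SHL R3, 3  → R3 = 25 << 3 = 200
Final: R3 = 200

200


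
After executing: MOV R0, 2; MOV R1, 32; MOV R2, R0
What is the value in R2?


Register state trace:
  MOV R0, 2  → R0 = 2
  MOV R1, 32  → R1 = 32
  MOV R2, R0  → R2 = 2
Final: R2 = 2

2
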